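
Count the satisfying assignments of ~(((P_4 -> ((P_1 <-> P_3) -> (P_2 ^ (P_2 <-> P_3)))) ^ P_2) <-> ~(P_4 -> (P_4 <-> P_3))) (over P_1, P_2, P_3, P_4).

P_1 | P_2 | P_3 | P_4 || (P_1 <-> P_3) | (P_2 <-> P_3) | (P_2 ^ (P_2 <-> P_3)) | (P_4 <-> P_3) | (P_4 -> (P_4 <-> P_3)) | ~(P_4 -> (P_4 <-> P_3)) | φ
 1  |  1  |  1  |  1  ||       1       |       1       |           0           |       1       |           1            |            0            | 1
 1  |  1  |  1  |  0  ||       1       |       1       |           0           |       0       |           1            |            0            | 0
 1  |  1  |  0  |  1  ||       0       |       0       |           1           |       0       |           0            |            1            | 1
 1  |  1  |  0  |  0  ||       0       |       0       |           1           |       1       |           1            |            0            | 0
 1  |  0  |  1  |  1  ||       1       |       0       |           0           |       1       |           1            |            0            | 0
 1  |  0  |  1  |  0  ||       1       |       0       |           0           |       0       |           1            |            0            | 1
 1  |  0  |  0  |  1  ||       0       |       1       |           1           |       0       |           0            |            1            | 0
 1  |  0  |  0  |  0  ||       0       |       1       |           1           |       1       |           1            |            0            | 1
 0  |  1  |  1  |  1  ||       0       |       1       |           0           |       1       |           1            |            0            | 0
 0  |  1  |  1  |  0  ||       0       |       1       |           0           |       0       |           1            |            0            | 0
 0  |  1  |  0  |  1  ||       1       |       0       |           1           |       0       |           0            |            1            | 1
 0  |  1  |  0  |  0  ||       1       |       0       |           1           |       1       |           1            |            0            | 0
 0  |  0  |  1  |  1  ||       0       |       0       |           0           |       1       |           1            |            0            | 1
 0  |  0  |  1  |  0  ||       0       |       0       |           0           |       0       |           1            |            0            | 1
 0  |  0  |  0  |  1  ||       1       |       1       |           1           |       0       |           0            |            1            | 0
 0  |  0  |  0  |  0  ||       1       |       1       |           1           |       1       |           1            |            0            | 1
The formula is true on 8 of the 16 rows.

8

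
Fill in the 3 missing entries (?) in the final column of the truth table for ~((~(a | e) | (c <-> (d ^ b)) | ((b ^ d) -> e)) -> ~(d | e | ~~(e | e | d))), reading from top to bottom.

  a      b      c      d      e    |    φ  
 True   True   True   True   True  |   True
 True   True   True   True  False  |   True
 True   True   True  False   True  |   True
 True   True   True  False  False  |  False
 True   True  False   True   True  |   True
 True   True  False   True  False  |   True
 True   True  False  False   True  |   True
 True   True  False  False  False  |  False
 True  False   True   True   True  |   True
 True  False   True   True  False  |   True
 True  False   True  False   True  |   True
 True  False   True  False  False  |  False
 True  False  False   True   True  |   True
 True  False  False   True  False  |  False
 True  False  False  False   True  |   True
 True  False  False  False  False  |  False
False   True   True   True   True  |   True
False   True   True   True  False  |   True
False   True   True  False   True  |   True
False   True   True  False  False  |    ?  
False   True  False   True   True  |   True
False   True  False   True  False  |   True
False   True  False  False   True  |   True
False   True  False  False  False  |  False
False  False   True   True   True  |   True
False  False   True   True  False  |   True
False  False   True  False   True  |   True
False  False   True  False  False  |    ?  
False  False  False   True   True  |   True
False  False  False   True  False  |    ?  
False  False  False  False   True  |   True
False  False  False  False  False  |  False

Row 20: (~(a | e) | (c <-> (d ^ b)) | ((b ^ d) -> e)) = True, ~(d | e | ~~(e | e | d)) = True, ((~(a | e) | (c <-> (d ^ b)) | ((b ^ d) -> e)) -> ~(d | e | ~~(e | e | d))) = True, so the formula = False.
Row 28: (~(a | e) | (c <-> (d ^ b)) | ((b ^ d) -> e)) = True, ~(d | e | ~~(e | e | d)) = True, ((~(a | e) | (c <-> (d ^ b)) | ((b ^ d) -> e)) -> ~(d | e | ~~(e | e | d))) = True, so the formula = False.
Row 30: (~(a | e) | (c <-> (d ^ b)) | ((b ^ d) -> e)) = True, ~(d | e | ~~(e | e | d)) = False, ((~(a | e) | (c <-> (d ^ b)) | ((b ^ d) -> e)) -> ~(d | e | ~~(e | e | d))) = False, so the formula = True.

False, False, True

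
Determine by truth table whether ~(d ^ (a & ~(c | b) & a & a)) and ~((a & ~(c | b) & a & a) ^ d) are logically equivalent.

a  b  c  d  |  φ  ψ
0  0  0  0  |  1  1
0  0  0  1  |  0  0
0  0  1  0  |  1  1
0  0  1  1  |  0  0
0  1  0  0  |  1  1
0  1  0  1  |  0  0
0  1  1  0  |  1  1
0  1  1  1  |  0  0
1  0  0  0  |  0  0
1  0  0  1  |  1  1
1  0  1  0  |  1  1
1  0  1  1  |  0  0
1  1  0  0  |  1  1
1  1  0  1  |  0  0
1  1  1  0  |  1  1
1  1  1  1  |  0  0
The columns for φ and ψ agree on every row, so they are logically equivalent.

equivalent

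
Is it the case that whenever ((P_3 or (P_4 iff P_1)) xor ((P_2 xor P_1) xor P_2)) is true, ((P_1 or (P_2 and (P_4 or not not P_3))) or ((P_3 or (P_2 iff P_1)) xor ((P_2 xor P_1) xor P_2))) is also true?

no

P_1  P_2  P_3  P_4  |  φ  ψ
 1    1    1    1   |  0  1
 1    1    1    0   |  0  1
 1    1    0    1   |  0  1
 1    1    0    0   |  1  1
 1    0    1    1   |  0  1
 1    0    1    0   |  0  1
 1    0    0    1   |  0  1
 1    0    0    0   |  1  1
 0    1    1    1   |  1  1
 0    1    1    0   |  1  1
 0    1    0    1   |  0  1
 0    1    0    0   |  1  0
 0    0    1    1   |  1  1
 0    0    1    0   |  1  1
 0    0    0    1   |  0  1
 0    0    0    0   |  1  1
At P_1=0, P_2=1, P_3=0, P_4=0 we have φ true but ψ false, so φ does not entail ψ.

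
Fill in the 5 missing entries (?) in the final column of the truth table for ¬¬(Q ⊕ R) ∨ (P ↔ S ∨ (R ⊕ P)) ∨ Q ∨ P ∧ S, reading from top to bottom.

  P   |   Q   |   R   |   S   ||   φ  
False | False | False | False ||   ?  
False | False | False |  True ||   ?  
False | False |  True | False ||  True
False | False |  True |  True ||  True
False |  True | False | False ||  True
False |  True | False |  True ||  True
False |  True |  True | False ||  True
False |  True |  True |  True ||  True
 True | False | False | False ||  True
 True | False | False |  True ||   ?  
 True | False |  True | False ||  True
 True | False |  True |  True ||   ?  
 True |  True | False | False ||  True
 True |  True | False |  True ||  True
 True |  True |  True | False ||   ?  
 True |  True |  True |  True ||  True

True, False, True, True, True

Row P=False, Q=False, R=False, S=False: ¬¬(Q ⊕ R) = False, (P ↔ S ∨ (R ⊕ P)) = True, (P ∧ S) = False, so the formula = True.
Row P=False, Q=False, R=False, S=True: ¬¬(Q ⊕ R) = False, (P ↔ S ∨ (R ⊕ P)) = False, (P ∧ S) = False, so the formula = False.
Row P=True, Q=False, R=False, S=True: ¬¬(Q ⊕ R) = False, (P ↔ S ∨ (R ⊕ P)) = True, (P ∧ S) = True, so the formula = True.
Row P=True, Q=False, R=True, S=True: ¬¬(Q ⊕ R) = True, (P ↔ S ∨ (R ⊕ P)) = True, (P ∧ S) = True, so the formula = True.
Row P=True, Q=True, R=True, S=False: ¬¬(Q ⊕ R) = False, (P ↔ S ∨ (R ⊕ P)) = False, (P ∧ S) = False, so the formula = True.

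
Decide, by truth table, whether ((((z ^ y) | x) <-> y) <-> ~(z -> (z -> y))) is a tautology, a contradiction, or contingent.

x | y | z || φ
0 | 0 | 0 || 0
0 | 0 | 1 || 0
0 | 1 | 0 || 0
0 | 1 | 1 || 1
1 | 0 | 0 || 1
1 | 0 | 1 || 0
1 | 1 | 0 || 0
1 | 1 | 1 || 0
2 of 8 rows are 1, so the formula is contingent.

contingent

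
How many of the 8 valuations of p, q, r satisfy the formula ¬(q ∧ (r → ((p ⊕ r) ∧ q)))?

5

p | q | r || ¬(q ∧ (r → ((p ⊕ r) ∧ q)))
1 | 1 | 1 ||             1             
1 | 1 | 0 ||             0             
1 | 0 | 1 ||             1             
1 | 0 | 0 ||             1             
0 | 1 | 1 ||             0             
0 | 1 | 0 ||             0             
0 | 0 | 1 ||             1             
0 | 0 | 0 ||             1             
The formula is true on 5 of the 8 rows.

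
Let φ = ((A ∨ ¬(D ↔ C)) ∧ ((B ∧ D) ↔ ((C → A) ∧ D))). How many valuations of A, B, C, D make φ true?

9

A | B | C | D | (D ↔ C) | ¬(D ↔ C) | (A ∨ ¬(D ↔ C)) | (B ∧ D) | (C → A) | ((C → A) ∧ D) | ((B ∧ D) ↔ ((C → A) ∧ D)) | φ
- | - | - | - | ------- | -------- | -------------- | ------- | ------- | ------------- | ------------------------- | -
F | F | F | F |    T    |    F     |       F        |    F    |    T    |       F       |             T             | F
F | F | F | T |    F    |    T     |       T        |    F    |    T    |       T       |             F             | F
F | F | T | F |    F    |    T     |       T        |    F    |    F    |       F       |             T             | T
F | F | T | T |    T    |    F     |       F        |    F    |    F    |       F       |             T             | F
F | T | F | F |    T    |    F     |       F        |    F    |    T    |       F       |             T             | F
F | T | F | T |    F    |    T     |       T        |    T    |    T    |       T       |             T             | T
F | T | T | F |    F    |    T     |       T        |    F    |    F    |       F       |             T             | T
F | T | T | T |    T    |    F     |       F        |    T    |    F    |       F       |             F             | F
T | F | F | F |    T    |    F     |       T        |    F    |    T    |       F       |             T             | T
T | F | F | T |    F    |    T     |       T        |    F    |    T    |       T       |             F             | F
T | F | T | F |    F    |    T     |       T        |    F    |    T    |       F       |             T             | T
T | F | T | T |    T    |    F     |       T        |    F    |    T    |       T       |             F             | F
T | T | F | F |    T    |    F     |       T        |    F    |    T    |       F       |             T             | T
T | T | F | T |    F    |    T     |       T        |    T    |    T    |       T       |             T             | T
T | T | T | F |    F    |    T     |       T        |    F    |    T    |       F       |             T             | T
T | T | T | T |    T    |    F     |       T        |    T    |    T    |       T       |             T             | T
The formula is true on 9 of the 16 rows.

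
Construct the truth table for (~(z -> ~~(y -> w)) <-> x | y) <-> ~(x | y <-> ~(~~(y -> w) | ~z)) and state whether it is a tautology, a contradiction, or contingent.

  x   |   y   |   z   |   w   ||   φ  
False | False | False | False || False
False | False | False |  True || False
False | False |  True | False || False
False | False |  True |  True || False
False |  True | False | False || False
False |  True | False |  True || False
False |  True |  True | False || False
False |  True |  True |  True || False
 True | False | False | False || False
 True | False | False |  True || False
 True | False |  True | False || False
 True | False |  True |  True || False
 True |  True | False | False || False
 True |  True | False |  True || False
 True |  True |  True | False || False
 True |  True |  True |  True || False
Every row is False, so the formula is a contradiction.

contradiction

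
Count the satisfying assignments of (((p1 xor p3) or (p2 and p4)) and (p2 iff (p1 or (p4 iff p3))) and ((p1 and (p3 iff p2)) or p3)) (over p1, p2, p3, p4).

3

p1 | p2 | p3 | p4 | (p1 xor p3) | (p2 and p4) | ((p1 xor p3) or (p2 and p4)) | (p4 iff p3) | (p1 or (p4 iff p3)) | (p2 iff (p1 or (p4 iff p3))) | (p3 iff p2) | (p1 and (p3 iff p2)) | ((p1 and (p3 iff p2)) or p3) | φ
-- | -- | -- | -- | ----------- | ----------- | ---------------------------- | ----------- | ------------------- | ---------------------------- | ----------- | -------------------- | ---------------------------- | -
T  | T  | T  | T  |      F      |      T      |              T               |      T      |          T          |              T               |      T      |          T           |              T               | T
T  | T  | T  | F  |      F      |      F      |              F               |      F      |          T          |              T               |      T      |          T           |              T               | F
T  | T  | F  | T  |      T      |      T      |              T               |      F      |          T          |              T               |      F      |          F           |              F               | F
T  | T  | F  | F  |      T      |      F      |              T               |      T      |          T          |              T               |      F      |          F           |              F               | F
T  | F  | T  | T  |      F      |      F      |              F               |      T      |          T          |              F               |      F      |          F           |              T               | F
T  | F  | T  | F  |      F      |      F      |              F               |      F      |          T          |              F               |      F      |          F           |              T               | F
T  | F  | F  | T  |      T      |      F      |              T               |      F      |          T          |              F               |      T      |          T           |              T               | F
T  | F  | F  | F  |      T      |      F      |              T               |      T      |          T          |              F               |      T      |          T           |              T               | F
F  | T  | T  | T  |      T      |      T      |              T               |      T      |          T          |              T               |      T      |          F           |              T               | T
F  | T  | T  | F  |      T      |      F      |              T               |      F      |          F          |              F               |      T      |          F           |              T               | F
F  | T  | F  | T  |      F      |      T      |              T               |      F      |          F          |              F               |      F      |          F           |              F               | F
F  | T  | F  | F  |      F      |      F      |              F               |      T      |          T          |              T               |      F      |          F           |              F               | F
F  | F  | T  | T  |      T      |      F      |              T               |      T      |          T          |              F               |      F      |          F           |              T               | F
F  | F  | T  | F  |      T      |      F      |              T               |      F      |          F          |              T               |      F      |          F           |              T               | T
F  | F  | F  | T  |      F      |      F      |              F               |      F      |          F          |              T               |      T      |          F           |              F               | F
F  | F  | F  | F  |      F      |      F      |              F               |      T      |          T          |              F               |      T      |          F           |              F               | F
The formula is true on 3 of the 16 rows.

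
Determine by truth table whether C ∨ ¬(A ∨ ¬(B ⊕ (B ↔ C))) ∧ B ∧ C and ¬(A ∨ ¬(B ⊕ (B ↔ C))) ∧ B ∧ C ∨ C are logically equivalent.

equivalent

A | B | C || φ | ψ
T | T | T || T | T
T | T | F || F | F
T | F | T || T | T
T | F | F || F | F
F | T | T || T | T
F | T | F || F | F
F | F | T || T | T
F | F | F || F | F
The columns for φ and ψ agree on every row, so they are logically equivalent.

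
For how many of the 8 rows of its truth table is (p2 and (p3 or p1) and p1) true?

p1 | p2 | p3 || (p3 or p1) | (p2 and (p3 or p1) and p1)
F  | F  | F  ||     F      |             F             
F  | F  | T  ||     T      |             F             
F  | T  | F  ||     F      |             F             
F  | T  | T  ||     T      |             F             
T  | F  | F  ||     T      |             F             
T  | F  | T  ||     T      |             F             
T  | T  | F  ||     T      |             T             
T  | T  | T  ||     T      |             T             
The formula is true on 2 of the 8 rows.

2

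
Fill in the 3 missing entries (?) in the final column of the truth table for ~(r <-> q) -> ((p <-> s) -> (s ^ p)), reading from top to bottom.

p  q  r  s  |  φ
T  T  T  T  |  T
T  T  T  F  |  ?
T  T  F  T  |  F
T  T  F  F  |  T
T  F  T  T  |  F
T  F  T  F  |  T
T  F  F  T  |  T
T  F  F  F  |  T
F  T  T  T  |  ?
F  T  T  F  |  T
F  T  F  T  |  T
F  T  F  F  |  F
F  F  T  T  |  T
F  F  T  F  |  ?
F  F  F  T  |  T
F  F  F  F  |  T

T, T, F

Row p=T, q=T, r=T, s=F: ~(r <-> q) = F, ((p <-> s) -> (s ^ p)) = T, so the formula = T.
Row p=F, q=T, r=T, s=T: ~(r <-> q) = F, ((p <-> s) -> (s ^ p)) = T, so the formula = T.
Row p=F, q=F, r=T, s=F: ~(r <-> q) = T, ((p <-> s) -> (s ^ p)) = F, so the formula = F.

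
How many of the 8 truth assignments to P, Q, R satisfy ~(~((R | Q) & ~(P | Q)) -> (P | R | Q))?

1

  P      Q      R       (R | Q)  (P | Q)  ~(P | Q)  ((R | Q) & ~(P | Q))  ~((R | Q) & ~(P | Q))  (P | R | Q)    φ  
 True   True   True       True     True    False           False                   True              True     False
 True   True  False       True     True    False           False                   True              True     False
 True  False   True       True     True    False           False                   True              True     False
 True  False  False      False     True    False           False                   True              True     False
False   True   True       True     True    False           False                   True              True     False
False   True  False       True     True    False           False                   True              True     False
False  False   True       True    False     True            True                  False              True     False
False  False  False      False    False     True           False                   True             False      True
The formula is true on 1 of the 8 rows.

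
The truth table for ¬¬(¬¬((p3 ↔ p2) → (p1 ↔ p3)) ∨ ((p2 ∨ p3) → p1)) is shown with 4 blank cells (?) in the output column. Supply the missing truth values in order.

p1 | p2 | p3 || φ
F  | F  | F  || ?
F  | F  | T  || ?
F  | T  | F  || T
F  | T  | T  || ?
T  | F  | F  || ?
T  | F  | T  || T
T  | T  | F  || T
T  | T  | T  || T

T, T, F, T

Row p1=F, p2=F, p3=F: (¬¬((p3 ↔ p2) → (p1 ↔ p3)) ∨ ((p2 ∨ p3) → p1)) = T, ¬(¬¬((p3 ↔ p2) → (p1 ↔ p3)) ∨ ((p2 ∨ p3) → p1)) = F, so the formula = T.
Row p1=F, p2=F, p3=T: (¬¬((p3 ↔ p2) → (p1 ↔ p3)) ∨ ((p2 ∨ p3) → p1)) = T, ¬(¬¬((p3 ↔ p2) → (p1 ↔ p3)) ∨ ((p2 ∨ p3) → p1)) = F, so the formula = T.
Row p1=F, p2=T, p3=T: (¬¬((p3 ↔ p2) → (p1 ↔ p3)) ∨ ((p2 ∨ p3) → p1)) = F, ¬(¬¬((p3 ↔ p2) → (p1 ↔ p3)) ∨ ((p2 ∨ p3) → p1)) = T, so the formula = F.
Row p1=T, p2=F, p3=F: (¬¬((p3 ↔ p2) → (p1 ↔ p3)) ∨ ((p2 ∨ p3) → p1)) = T, ¬(¬¬((p3 ↔ p2) → (p1 ↔ p3)) ∨ ((p2 ∨ p3) → p1)) = F, so the formula = T.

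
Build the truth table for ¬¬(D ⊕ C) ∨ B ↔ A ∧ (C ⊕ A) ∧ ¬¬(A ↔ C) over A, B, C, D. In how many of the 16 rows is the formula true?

4

A | B | C | D | φ
- | - | - | - | -
T | T | T | T | F
T | T | T | F | F
T | T | F | T | F
T | T | F | F | F
T | F | T | T | T
T | F | T | F | F
T | F | F | T | F
T | F | F | F | T
F | T | T | T | F
F | T | T | F | F
F | T | F | T | F
F | T | F | F | F
F | F | T | T | T
F | F | T | F | F
F | F | F | T | F
F | F | F | F | T
The formula is true on 4 of the 16 rows.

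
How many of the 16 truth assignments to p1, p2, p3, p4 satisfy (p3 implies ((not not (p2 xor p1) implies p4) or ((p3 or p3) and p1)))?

15

  p1  |   p2  |   p3  |   p4  |   φ  
----- | ----- | ----- | ----- | -----
False | False | False | False |  True
False | False | False |  True |  True
False | False |  True | False |  True
False | False |  True |  True |  True
False |  True | False | False |  True
False |  True | False |  True |  True
False |  True |  True | False | False
False |  True |  True |  True |  True
 True | False | False | False |  True
 True | False | False |  True |  True
 True | False |  True | False |  True
 True | False |  True |  True |  True
 True |  True | False | False |  True
 True |  True | False |  True |  True
 True |  True |  True | False |  True
 True |  True |  True |  True |  True
The formula is true on 15 of the 16 rows.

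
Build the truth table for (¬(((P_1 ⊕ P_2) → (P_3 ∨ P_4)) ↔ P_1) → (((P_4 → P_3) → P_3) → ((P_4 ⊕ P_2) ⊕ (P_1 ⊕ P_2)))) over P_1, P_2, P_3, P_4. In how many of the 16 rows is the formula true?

14

P_1  P_2  P_3  P_4  |  φ
 0    0    0    0   |  1
 0    0    0    1   |  1
 0    0    1    0   |  0
 0    0    1    1   |  1
 0    1    0    0   |  1
 0    1    0    1   |  1
 0    1    1    0   |  0
 0    1    1    1   |  1
 1    0    0    0   |  1
 1    0    0    1   |  1
 1    0    1    0   |  1
 1    0    1    1   |  1
 1    1    0    0   |  1
 1    1    0    1   |  1
 1    1    1    0   |  1
 1    1    1    1   |  1
The formula is true on 14 of the 16 rows.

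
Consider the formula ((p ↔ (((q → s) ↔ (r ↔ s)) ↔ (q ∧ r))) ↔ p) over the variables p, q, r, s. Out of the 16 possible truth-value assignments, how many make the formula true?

p  q  r  s  |  (q → s)  (r ↔ s)  ((q → s) ↔ (r ↔ s))  (q ∧ r)  φ
1  1  1  1  |     1        1              1              1     1
1  1  1  0  |     0        0              1              1     1
1  1  0  1  |     1        0              0              0     1
1  1  0  0  |     0        1              0              0     1
1  0  1  1  |     1        1              1              0     0
1  0  1  0  |     1        0              0              0     1
1  0  0  1  |     1        0              0              0     1
1  0  0  0  |     1        1              1              0     0
0  1  1  1  |     1        1              1              1     1
0  1  1  0  |     0        0              1              1     1
0  1  0  1  |     1        0              0              0     1
0  1  0  0  |     0        1              0              0     1
0  0  1  1  |     1        1              1              0     0
0  0  1  0  |     1        0              0              0     1
0  0  0  1  |     1        0              0              0     1
0  0  0  0  |     1        1              1              0     0
The formula is true on 12 of the 16 rows.

12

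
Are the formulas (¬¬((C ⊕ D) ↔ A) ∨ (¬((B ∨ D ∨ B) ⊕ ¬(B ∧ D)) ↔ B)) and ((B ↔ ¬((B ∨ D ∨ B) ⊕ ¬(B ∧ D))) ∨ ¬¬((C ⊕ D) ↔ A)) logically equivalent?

equivalent

A | B | C | D | φ | ψ
- | - | - | - | - | -
T | T | T | T | F | F
T | T | T | F | T | T
T | T | F | T | T | T
T | T | F | F | T | T
T | F | T | T | F | F
T | F | T | F | T | T
T | F | F | T | T | T
T | F | F | F | T | T
F | T | T | T | T | T
F | T | T | F | T | T
F | T | F | T | F | F
F | T | F | F | T | T
F | F | T | T | T | T
F | F | T | F | T | T
F | F | F | T | F | F
F | F | F | F | T | T
The columns for φ and ψ agree on every row, so they are logically equivalent.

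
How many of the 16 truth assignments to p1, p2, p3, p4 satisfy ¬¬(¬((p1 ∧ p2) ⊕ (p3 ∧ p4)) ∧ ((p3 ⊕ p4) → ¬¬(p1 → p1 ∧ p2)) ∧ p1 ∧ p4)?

1

p1 | p2 | p3 | p4 || (p1 ∧ p2) | (p3 ∧ p4) | ((p1 ∧ p2) ⊕ (p3 ∧ p4)) | ¬((p1 ∧ p2) ⊕ (p3 ∧ p4)) | (p3 ⊕ p4) | (p1 → (p1 ∧ p2)) | ¬(p1 → (p1 ∧ p2)) | ¬¬(p1 → (p1 ∧ p2)) | φ
T  | T  | T  | T  ||     T     |     T     |            F            |            T             |     F     |        T         |         F         |         T          | T
T  | T  | T  | F  ||     T     |     F     |            T            |            F             |     T     |        T         |         F         |         T          | F
T  | T  | F  | T  ||     T     |     F     |            T            |            F             |     T     |        T         |         F         |         T          | F
T  | T  | F  | F  ||     T     |     F     |            T            |            F             |     F     |        T         |         F         |         T          | F
T  | F  | T  | T  ||     F     |     T     |            T            |            F             |     F     |        F         |         T         |         F          | F
T  | F  | T  | F  ||     F     |     F     |            F            |            T             |     T     |        F         |         T         |         F          | F
T  | F  | F  | T  ||     F     |     F     |            F            |            T             |     T     |        F         |         T         |         F          | F
T  | F  | F  | F  ||     F     |     F     |            F            |            T             |     F     |        F         |         T         |         F          | F
F  | T  | T  | T  ||     F     |     T     |            T            |            F             |     F     |        T         |         F         |         T          | F
F  | T  | T  | F  ||     F     |     F     |            F            |            T             |     T     |        T         |         F         |         T          | F
F  | T  | F  | T  ||     F     |     F     |            F            |            T             |     T     |        T         |         F         |         T          | F
F  | T  | F  | F  ||     F     |     F     |            F            |            T             |     F     |        T         |         F         |         T          | F
F  | F  | T  | T  ||     F     |     T     |            T            |            F             |     F     |        T         |         F         |         T          | F
F  | F  | T  | F  ||     F     |     F     |            F            |            T             |     T     |        T         |         F         |         T          | F
F  | F  | F  | T  ||     F     |     F     |            F            |            T             |     T     |        T         |         F         |         T          | F
F  | F  | F  | F  ||     F     |     F     |            F            |            T             |     F     |        T         |         F         |         T          | F
The formula is true on 1 of the 16 rows.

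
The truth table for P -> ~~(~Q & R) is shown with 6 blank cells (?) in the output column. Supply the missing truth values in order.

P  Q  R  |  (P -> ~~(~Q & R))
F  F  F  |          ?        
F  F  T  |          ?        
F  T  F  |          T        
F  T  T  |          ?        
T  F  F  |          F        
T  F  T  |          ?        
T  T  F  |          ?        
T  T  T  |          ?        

Row P=F, Q=F, R=F: ~~(~Q & R) = F, so (P -> ~~(~Q & R)) = T.
Row P=F, Q=F, R=T: ~~(~Q & R) = T, so (P -> ~~(~Q & R)) = T.
Row P=F, Q=T, R=T: ~~(~Q & R) = F, so (P -> ~~(~Q & R)) = T.
Row P=T, Q=F, R=T: ~~(~Q & R) = T, so (P -> ~~(~Q & R)) = T.
Row P=T, Q=T, R=F: ~~(~Q & R) = F, so (P -> ~~(~Q & R)) = F.
Row P=T, Q=T, R=T: ~~(~Q & R) = F, so (P -> ~~(~Q & R)) = F.

T, T, T, T, F, F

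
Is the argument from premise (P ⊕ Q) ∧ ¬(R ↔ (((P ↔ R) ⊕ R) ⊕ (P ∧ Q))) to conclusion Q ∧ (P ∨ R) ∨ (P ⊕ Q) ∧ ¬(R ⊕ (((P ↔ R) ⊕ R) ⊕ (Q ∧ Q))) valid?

no

P | Q | R | φ | ψ
- | - | - | - | -
F | F | F | F | F
F | F | T | F | F
F | T | F | T | T
F | T | T | F | T
T | F | F | F | T
T | F | T | T | F
T | T | F | F | T
T | T | T | F | T
At P=T, Q=F, R=T we have φ true but ψ false, so φ does not entail ψ.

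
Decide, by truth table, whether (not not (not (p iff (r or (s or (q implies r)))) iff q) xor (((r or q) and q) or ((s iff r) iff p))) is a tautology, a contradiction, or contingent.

contingent

p | q | r | s || (q implies r) | (s or (q implies r)) | (r or (s or (q implies r))) | (r or q) | ((r or q) and q) | (s iff r) | ((s iff r) iff p) | φ
0 | 0 | 0 | 0 ||       1       |          1           |              1              |    0     |        0         |     1     |         0         | 0
0 | 0 | 0 | 1 ||       1       |          1           |              1              |    0     |        0         |     0     |         1         | 1
0 | 0 | 1 | 0 ||       1       |          1           |              1              |    1     |        0         |     0     |         1         | 1
0 | 0 | 1 | 1 ||       1       |          1           |              1              |    1     |        0         |     1     |         0         | 0
0 | 1 | 0 | 0 ||       0       |          0           |              0              |    1     |        1         |     1     |         0         | 1
0 | 1 | 0 | 1 ||       0       |          1           |              1              |    1     |        1         |     0     |         1         | 0
0 | 1 | 1 | 0 ||       1       |          1           |              1              |    1     |        1         |     0     |         1         | 0
0 | 1 | 1 | 1 ||       1       |          1           |              1              |    1     |        1         |     1     |         0         | 0
1 | 0 | 0 | 0 ||       1       |          1           |              1              |    0     |        0         |     1     |         1         | 0
1 | 0 | 0 | 1 ||       1       |          1           |              1              |    0     |        0         |     0     |         0         | 1
1 | 0 | 1 | 0 ||       1       |          1           |              1              |    1     |        0         |     0     |         0         | 1
1 | 0 | 1 | 1 ||       1       |          1           |              1              |    1     |        0         |     1     |         1         | 0
1 | 1 | 0 | 0 ||       0       |          0           |              0              |    1     |        1         |     1     |         1         | 0
1 | 1 | 0 | 1 ||       0       |          1           |              1              |    1     |        1         |     0     |         0         | 1
1 | 1 | 1 | 0 ||       1       |          1           |              1              |    1     |        1         |     0     |         0         | 1
1 | 1 | 1 | 1 ||       1       |          1           |              1              |    1     |        1         |     1     |         1         | 1
8 of 16 rows are 1, so the formula is contingent.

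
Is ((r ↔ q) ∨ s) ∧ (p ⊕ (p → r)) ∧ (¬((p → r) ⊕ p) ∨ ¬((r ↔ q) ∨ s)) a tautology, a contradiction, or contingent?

p | q | r | s | (r ↔ q) | ((r ↔ q) ∨ s) | (p → r) | (p ⊕ (p → r)) | ((p → r) ⊕ p) | ¬((p → r) ⊕ p) | ¬((r ↔ q) ∨ s) | φ
- | - | - | - | ------- | ------------- | ------- | ------------- | ------------- | -------------- | -------------- | -
0 | 0 | 0 | 0 |    1    |       1       |    1    |       1       |       1       |       0        |       0        | 0
0 | 0 | 0 | 1 |    1    |       1       |    1    |       1       |       1       |       0        |       0        | 0
0 | 0 | 1 | 0 |    0    |       0       |    1    |       1       |       1       |       0        |       1        | 0
0 | 0 | 1 | 1 |    0    |       1       |    1    |       1       |       1       |       0        |       0        | 0
0 | 1 | 0 | 0 |    0    |       0       |    1    |       1       |       1       |       0        |       1        | 0
0 | 1 | 0 | 1 |    0    |       1       |    1    |       1       |       1       |       0        |       0        | 0
0 | 1 | 1 | 0 |    1    |       1       |    1    |       1       |       1       |       0        |       0        | 0
0 | 1 | 1 | 1 |    1    |       1       |    1    |       1       |       1       |       0        |       0        | 0
1 | 0 | 0 | 0 |    1    |       1       |    0    |       1       |       1       |       0        |       0        | 0
1 | 0 | 0 | 1 |    1    |       1       |    0    |       1       |       1       |       0        |       0        | 0
1 | 0 | 1 | 0 |    0    |       0       |    1    |       0       |       0       |       1        |       1        | 0
1 | 0 | 1 | 1 |    0    |       1       |    1    |       0       |       0       |       1        |       0        | 0
1 | 1 | 0 | 0 |    0    |       0       |    0    |       1       |       1       |       0        |       1        | 0
1 | 1 | 0 | 1 |    0    |       1       |    0    |       1       |       1       |       0        |       0        | 0
1 | 1 | 1 | 0 |    1    |       1       |    1    |       0       |       0       |       1        |       0        | 0
1 | 1 | 1 | 1 |    1    |       1       |    1    |       0       |       0       |       1        |       0        | 0
Every row is 0, so the formula is a contradiction.

contradiction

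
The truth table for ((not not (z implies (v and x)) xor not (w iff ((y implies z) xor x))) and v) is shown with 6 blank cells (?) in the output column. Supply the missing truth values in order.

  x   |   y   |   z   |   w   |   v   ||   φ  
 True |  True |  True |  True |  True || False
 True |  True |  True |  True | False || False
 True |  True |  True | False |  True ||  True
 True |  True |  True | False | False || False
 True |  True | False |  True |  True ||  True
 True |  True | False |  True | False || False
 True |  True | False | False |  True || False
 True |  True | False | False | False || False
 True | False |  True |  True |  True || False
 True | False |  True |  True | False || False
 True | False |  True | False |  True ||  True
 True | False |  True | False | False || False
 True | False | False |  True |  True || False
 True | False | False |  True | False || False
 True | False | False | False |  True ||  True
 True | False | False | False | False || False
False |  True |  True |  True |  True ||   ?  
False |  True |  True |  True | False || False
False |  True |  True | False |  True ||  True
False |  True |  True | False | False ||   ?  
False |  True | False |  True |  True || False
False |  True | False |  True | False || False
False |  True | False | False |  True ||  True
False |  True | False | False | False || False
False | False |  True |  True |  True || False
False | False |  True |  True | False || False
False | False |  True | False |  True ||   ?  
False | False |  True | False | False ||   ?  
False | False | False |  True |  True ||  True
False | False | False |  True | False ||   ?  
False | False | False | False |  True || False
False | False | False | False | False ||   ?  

False, False, True, False, False, False

Row x=False, y=True, z=True, w=True, v=True: (not not (z implies (v and x)) xor not (w iff ((y implies z) xor x))) = False, so the formula = False.
Row x=False, y=True, z=True, w=False, v=False: (not not (z implies (v and x)) xor not (w iff ((y implies z) xor x))) = True, so the formula = False.
Row x=False, y=False, z=True, w=False, v=True: (not not (z implies (v and x)) xor not (w iff ((y implies z) xor x))) = True, so the formula = True.
Row x=False, y=False, z=True, w=False, v=False: (not not (z implies (v and x)) xor not (w iff ((y implies z) xor x))) = True, so the formula = False.
Row x=False, y=False, z=False, w=True, v=False: (not not (z implies (v and x)) xor not (w iff ((y implies z) xor x))) = True, so the formula = False.
Row x=False, y=False, z=False, w=False, v=False: (not not (z implies (v and x)) xor not (w iff ((y implies z) xor x))) = False, so the formula = False.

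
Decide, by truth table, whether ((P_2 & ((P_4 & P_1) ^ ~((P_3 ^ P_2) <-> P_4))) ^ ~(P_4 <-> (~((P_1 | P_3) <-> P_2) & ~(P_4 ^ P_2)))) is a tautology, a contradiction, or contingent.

contingent

P_1  P_2  P_3  P_4     (P_4 & P_1)  (P_3 ^ P_2)  ((P_3 ^ P_2) <-> P_4)  ~((P_3 ^ P_2) <-> P_4)  (P_1 | P_3)  ((P_1 | P_3) <-> P_2)  ~((P_1 | P_3) <-> P_2)  (P_4 ^ P_2)  ~(P_4 ^ P_2)  φ
 F    F    F    F           F            F                 T                      F                  F                 T                      F                  F            T        F
 F    F    F    T           F            F                 F                      T                  F                 T                      F                  T            F        T
 F    F    T    F           F            T                 F                      T                  T                 F                      T                  F            T        T
 F    F    T    T           F            T                 T                      F                  T                 F                      T                  T            F        T
 F    T    F    F           F            T                 F                      T                  F                 F                      T                  T            F        T
 F    T    F    T           F            T                 T                      F                  F                 F                      T                  F            T        F
 F    T    T    F           F            F                 T                      F                  T                 T                      F                  T            F        F
 F    T    T    T           F            F                 F                      T                  T                 T                      F                  F            T        F
 T    F    F    F           F            F                 T                      F                  T                 F                      T                  F            T        T
 T    F    F    T           T            F                 F                      T                  T                 F                      T                  T            F        T
 T    F    T    F           F            T                 F                      T                  T                 F                      T                  F            T        T
 T    F    T    T           T            T                 T                      F                  T                 F                      T                  T            F        T
 T    T    F    F           F            T                 F                      T                  T                 T                      F                  T            F        T
 T    T    F    T           T            T                 T                      F                  T                 T                      F                  F            T        F
 T    T    T    F           F            F                 T                      F                  T                 T                      F                  T            F        F
 T    T    T    T           T            F                 F                      T                  T                 T                      F                  F            T        T
10 of 16 rows are T, so the formula is contingent.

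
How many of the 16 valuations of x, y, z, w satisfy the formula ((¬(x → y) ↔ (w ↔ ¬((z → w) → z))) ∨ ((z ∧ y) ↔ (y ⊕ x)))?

x  y  z  w  |  φ
F  F  F  F  |  T
F  F  F  T  |  T
F  F  T  F  |  T
F  F  T  T  |  T
F  T  F  F  |  T
F  T  F  T  |  F
F  T  T  F  |  T
F  T  T  T  |  T
T  F  F  F  |  F
T  F  F  T  |  T
T  F  T  F  |  T
T  F  T  T  |  F
T  T  F  F  |  T
T  T  F  T  |  T
T  T  T  F  |  F
T  T  T  T  |  T
The formula is true on 12 of the 16 rows.

12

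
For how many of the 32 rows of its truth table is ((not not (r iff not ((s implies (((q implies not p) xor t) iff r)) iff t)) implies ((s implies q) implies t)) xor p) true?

p | q | r | s | t | φ
- | - | - | - | - | -
0 | 0 | 0 | 0 | 0 | 1
0 | 0 | 0 | 0 | 1 | 1
0 | 0 | 0 | 1 | 0 | 1
0 | 0 | 0 | 1 | 1 | 1
0 | 0 | 1 | 0 | 0 | 0
0 | 0 | 1 | 0 | 1 | 1
0 | 0 | 1 | 1 | 0 | 1
0 | 0 | 1 | 1 | 1 | 1
0 | 1 | 0 | 0 | 0 | 1
0 | 1 | 0 | 0 | 1 | 1
0 | 1 | 0 | 1 | 0 | 0
0 | 1 | 0 | 1 | 1 | 1
0 | 1 | 1 | 0 | 0 | 0
0 | 1 | 1 | 0 | 1 | 1
0 | 1 | 1 | 1 | 0 | 0
0 | 1 | 1 | 1 | 1 | 1
1 | 0 | 0 | 0 | 0 | 0
1 | 0 | 0 | 0 | 1 | 0
1 | 0 | 0 | 1 | 0 | 0
1 | 0 | 0 | 1 | 1 | 0
1 | 0 | 1 | 0 | 0 | 1
1 | 0 | 1 | 0 | 1 | 0
1 | 0 | 1 | 1 | 0 | 0
1 | 0 | 1 | 1 | 1 | 0
1 | 1 | 0 | 0 | 0 | 0
1 | 1 | 0 | 0 | 1 | 0
1 | 1 | 0 | 1 | 0 | 0
1 | 1 | 0 | 1 | 1 | 0
1 | 1 | 1 | 0 | 0 | 1
1 | 1 | 1 | 0 | 1 | 0
1 | 1 | 1 | 1 | 0 | 0
1 | 1 | 1 | 1 | 1 | 0
The formula is true on 14 of the 32 rows.

14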